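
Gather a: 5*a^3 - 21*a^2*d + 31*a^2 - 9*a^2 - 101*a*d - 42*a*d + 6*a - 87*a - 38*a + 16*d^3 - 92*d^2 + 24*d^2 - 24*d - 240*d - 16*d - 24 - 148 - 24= 5*a^3 + a^2*(22 - 21*d) + a*(-143*d - 119) + 16*d^3 - 68*d^2 - 280*d - 196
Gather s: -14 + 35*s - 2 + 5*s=40*s - 16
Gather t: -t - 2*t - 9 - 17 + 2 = -3*t - 24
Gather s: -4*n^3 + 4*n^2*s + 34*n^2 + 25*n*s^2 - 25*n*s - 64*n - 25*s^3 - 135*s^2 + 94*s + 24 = -4*n^3 + 34*n^2 - 64*n - 25*s^3 + s^2*(25*n - 135) + s*(4*n^2 - 25*n + 94) + 24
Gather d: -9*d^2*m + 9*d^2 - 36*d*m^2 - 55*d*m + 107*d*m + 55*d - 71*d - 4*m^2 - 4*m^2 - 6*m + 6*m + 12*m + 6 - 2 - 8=d^2*(9 - 9*m) + d*(-36*m^2 + 52*m - 16) - 8*m^2 + 12*m - 4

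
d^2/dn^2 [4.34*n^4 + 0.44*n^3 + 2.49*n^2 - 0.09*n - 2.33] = 52.08*n^2 + 2.64*n + 4.98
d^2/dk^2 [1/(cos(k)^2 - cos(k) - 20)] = (4*sin(k)^4 - 83*sin(k)^2 - 65*cos(k)/4 - 3*cos(3*k)/4 + 37)/(sin(k)^2 + cos(k) + 19)^3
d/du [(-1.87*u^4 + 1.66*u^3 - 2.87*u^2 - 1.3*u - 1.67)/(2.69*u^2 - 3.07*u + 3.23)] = (-10.0606*u^5 + 21.6881*u^4 - 34.3528*u^3 + 28.3933*u^2 - 9.5556*u - 9.3259)/(7.2361*u^4 - 16.5166*u^3 + 26.8023*u^2 - 19.8322*u + 10.4329)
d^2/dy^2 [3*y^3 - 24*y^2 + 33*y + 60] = 18*y - 48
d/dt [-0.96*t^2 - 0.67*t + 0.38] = -1.92*t - 0.67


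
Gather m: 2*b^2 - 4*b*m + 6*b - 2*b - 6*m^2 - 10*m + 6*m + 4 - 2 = 2*b^2 + 4*b - 6*m^2 + m*(-4*b - 4) + 2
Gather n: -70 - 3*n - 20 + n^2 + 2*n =n^2 - n - 90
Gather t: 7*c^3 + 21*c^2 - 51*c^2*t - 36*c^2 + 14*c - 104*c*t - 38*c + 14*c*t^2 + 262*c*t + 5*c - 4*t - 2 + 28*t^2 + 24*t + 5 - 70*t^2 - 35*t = 7*c^3 - 15*c^2 - 19*c + t^2*(14*c - 42) + t*(-51*c^2 + 158*c - 15) + 3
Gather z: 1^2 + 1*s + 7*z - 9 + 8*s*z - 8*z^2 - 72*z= s - 8*z^2 + z*(8*s - 65) - 8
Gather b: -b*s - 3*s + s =-b*s - 2*s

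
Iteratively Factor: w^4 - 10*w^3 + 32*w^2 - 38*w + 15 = (w - 5)*(w^3 - 5*w^2 + 7*w - 3) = (w - 5)*(w - 1)*(w^2 - 4*w + 3) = (w - 5)*(w - 1)^2*(w - 3)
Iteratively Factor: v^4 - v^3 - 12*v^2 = (v)*(v^3 - v^2 - 12*v) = v*(v + 3)*(v^2 - 4*v) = v^2*(v + 3)*(v - 4)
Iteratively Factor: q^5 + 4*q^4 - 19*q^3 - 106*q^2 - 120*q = (q + 3)*(q^4 + q^3 - 22*q^2 - 40*q) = (q - 5)*(q + 3)*(q^3 + 6*q^2 + 8*q) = (q - 5)*(q + 2)*(q + 3)*(q^2 + 4*q) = (q - 5)*(q + 2)*(q + 3)*(q + 4)*(q)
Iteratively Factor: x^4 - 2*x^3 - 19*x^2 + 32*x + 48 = (x - 4)*(x^3 + 2*x^2 - 11*x - 12) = (x - 4)*(x + 1)*(x^2 + x - 12) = (x - 4)*(x - 3)*(x + 1)*(x + 4)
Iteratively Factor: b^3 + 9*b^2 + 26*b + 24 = (b + 4)*(b^2 + 5*b + 6) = (b + 2)*(b + 4)*(b + 3)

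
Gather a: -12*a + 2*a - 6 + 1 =-10*a - 5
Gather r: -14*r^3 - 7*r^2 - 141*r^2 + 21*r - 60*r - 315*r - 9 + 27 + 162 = -14*r^3 - 148*r^2 - 354*r + 180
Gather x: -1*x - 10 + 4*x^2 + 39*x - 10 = 4*x^2 + 38*x - 20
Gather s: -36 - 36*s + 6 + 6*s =-30*s - 30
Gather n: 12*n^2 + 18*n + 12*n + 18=12*n^2 + 30*n + 18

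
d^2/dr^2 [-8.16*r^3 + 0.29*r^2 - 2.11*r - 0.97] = 0.58 - 48.96*r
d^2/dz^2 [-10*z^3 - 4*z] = -60*z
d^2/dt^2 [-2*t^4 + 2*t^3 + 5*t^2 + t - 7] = -24*t^2 + 12*t + 10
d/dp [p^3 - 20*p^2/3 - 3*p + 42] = 3*p^2 - 40*p/3 - 3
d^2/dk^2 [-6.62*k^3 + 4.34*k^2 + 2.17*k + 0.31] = 8.68 - 39.72*k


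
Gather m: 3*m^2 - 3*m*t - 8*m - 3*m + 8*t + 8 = 3*m^2 + m*(-3*t - 11) + 8*t + 8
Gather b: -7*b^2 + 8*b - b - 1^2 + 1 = -7*b^2 + 7*b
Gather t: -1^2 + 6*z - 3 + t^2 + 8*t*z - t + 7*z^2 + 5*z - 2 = t^2 + t*(8*z - 1) + 7*z^2 + 11*z - 6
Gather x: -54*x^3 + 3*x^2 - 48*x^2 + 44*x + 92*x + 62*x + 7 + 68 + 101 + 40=-54*x^3 - 45*x^2 + 198*x + 216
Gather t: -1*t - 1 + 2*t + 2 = t + 1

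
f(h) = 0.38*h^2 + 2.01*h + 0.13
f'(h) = 0.76*h + 2.01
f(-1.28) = -1.82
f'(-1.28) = 1.04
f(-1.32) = -1.86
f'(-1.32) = 1.01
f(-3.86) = -1.97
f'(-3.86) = -0.92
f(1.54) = 4.13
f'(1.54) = 3.18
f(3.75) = 13.01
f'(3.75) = 4.86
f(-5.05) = -0.33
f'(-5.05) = -1.83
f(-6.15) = 2.14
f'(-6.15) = -2.66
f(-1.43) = -1.97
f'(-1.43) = 0.92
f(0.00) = 0.13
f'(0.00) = 2.01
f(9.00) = 49.00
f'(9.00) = 8.85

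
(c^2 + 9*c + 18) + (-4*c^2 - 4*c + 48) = -3*c^2 + 5*c + 66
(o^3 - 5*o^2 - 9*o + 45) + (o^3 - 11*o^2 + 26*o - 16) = 2*o^3 - 16*o^2 + 17*o + 29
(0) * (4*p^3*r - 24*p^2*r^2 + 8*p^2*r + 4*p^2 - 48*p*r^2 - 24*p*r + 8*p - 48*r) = 0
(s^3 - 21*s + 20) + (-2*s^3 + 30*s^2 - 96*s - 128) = -s^3 + 30*s^2 - 117*s - 108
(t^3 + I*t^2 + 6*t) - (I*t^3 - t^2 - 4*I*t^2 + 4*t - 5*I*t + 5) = t^3 - I*t^3 + t^2 + 5*I*t^2 + 2*t + 5*I*t - 5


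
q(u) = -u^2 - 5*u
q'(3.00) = -11.00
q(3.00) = -24.00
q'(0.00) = -5.00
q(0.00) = 0.00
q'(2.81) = -10.62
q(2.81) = -21.95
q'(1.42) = -7.84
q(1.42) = -9.12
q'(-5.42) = 5.84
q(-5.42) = -2.28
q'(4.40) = -13.80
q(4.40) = -41.36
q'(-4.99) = 4.98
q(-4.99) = 0.05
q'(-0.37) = -4.26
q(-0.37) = 1.71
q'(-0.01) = -4.98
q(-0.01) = 0.05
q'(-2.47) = -0.06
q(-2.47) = 6.25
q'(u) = -2*u - 5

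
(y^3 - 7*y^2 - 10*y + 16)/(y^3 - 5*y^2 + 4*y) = (y^2 - 6*y - 16)/(y*(y - 4))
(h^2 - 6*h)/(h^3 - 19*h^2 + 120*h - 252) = h/(h^2 - 13*h + 42)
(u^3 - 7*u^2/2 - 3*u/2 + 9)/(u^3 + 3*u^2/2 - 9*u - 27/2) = (u - 2)/(u + 3)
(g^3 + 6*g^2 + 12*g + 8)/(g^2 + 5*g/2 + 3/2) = 2*(g^3 + 6*g^2 + 12*g + 8)/(2*g^2 + 5*g + 3)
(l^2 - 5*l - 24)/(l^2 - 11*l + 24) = (l + 3)/(l - 3)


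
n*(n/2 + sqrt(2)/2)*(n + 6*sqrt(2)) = n^3/2 + 7*sqrt(2)*n^2/2 + 6*n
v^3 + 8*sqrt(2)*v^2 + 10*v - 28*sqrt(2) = (v - sqrt(2))*(v + 2*sqrt(2))*(v + 7*sqrt(2))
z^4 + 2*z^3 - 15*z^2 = z^2*(z - 3)*(z + 5)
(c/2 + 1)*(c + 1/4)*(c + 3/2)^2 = c^4/2 + 21*c^3/8 + 19*c^2/4 + 105*c/32 + 9/16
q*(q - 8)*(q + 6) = q^3 - 2*q^2 - 48*q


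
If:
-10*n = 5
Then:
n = -1/2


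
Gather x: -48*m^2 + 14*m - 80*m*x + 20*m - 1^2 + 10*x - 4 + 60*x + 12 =-48*m^2 + 34*m + x*(70 - 80*m) + 7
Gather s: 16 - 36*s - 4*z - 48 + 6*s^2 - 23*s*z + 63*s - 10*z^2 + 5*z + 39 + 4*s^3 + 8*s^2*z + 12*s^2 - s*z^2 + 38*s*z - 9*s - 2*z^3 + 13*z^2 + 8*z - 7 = 4*s^3 + s^2*(8*z + 18) + s*(-z^2 + 15*z + 18) - 2*z^3 + 3*z^2 + 9*z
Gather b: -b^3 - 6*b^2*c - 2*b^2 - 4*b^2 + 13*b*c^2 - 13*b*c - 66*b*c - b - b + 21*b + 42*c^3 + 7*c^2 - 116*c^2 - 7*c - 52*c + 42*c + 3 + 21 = -b^3 + b^2*(-6*c - 6) + b*(13*c^2 - 79*c + 19) + 42*c^3 - 109*c^2 - 17*c + 24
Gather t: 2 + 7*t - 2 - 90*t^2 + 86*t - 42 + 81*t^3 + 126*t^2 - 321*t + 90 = 81*t^3 + 36*t^2 - 228*t + 48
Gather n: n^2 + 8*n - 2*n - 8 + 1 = n^2 + 6*n - 7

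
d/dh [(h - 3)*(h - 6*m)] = 2*h - 6*m - 3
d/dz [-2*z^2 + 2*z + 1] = 2 - 4*z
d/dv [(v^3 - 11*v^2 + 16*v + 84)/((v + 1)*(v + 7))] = (v^4 + 16*v^3 - 83*v^2 - 322*v - 560)/(v^4 + 16*v^3 + 78*v^2 + 112*v + 49)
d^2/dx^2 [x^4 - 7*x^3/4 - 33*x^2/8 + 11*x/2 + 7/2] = 12*x^2 - 21*x/2 - 33/4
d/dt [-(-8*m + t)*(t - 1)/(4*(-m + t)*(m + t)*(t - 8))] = ((m - t)*(m + t)*(8*m - t)*(t - 1) + (m - t)*(m + t)*(t - 8)*(-8*m + 2*t - 1) + (m - t)*(8*m - t)*(t - 8)*(t - 1) - (m + t)*(8*m - t)*(t - 8)*(t - 1))/(4*(m - t)^2*(m + t)^2*(t - 8)^2)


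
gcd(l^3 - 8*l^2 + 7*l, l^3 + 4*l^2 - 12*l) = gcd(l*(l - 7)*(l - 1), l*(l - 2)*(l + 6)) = l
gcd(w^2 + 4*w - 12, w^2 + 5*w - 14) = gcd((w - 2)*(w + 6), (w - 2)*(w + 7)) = w - 2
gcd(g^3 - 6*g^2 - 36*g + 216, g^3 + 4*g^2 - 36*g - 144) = g^2 - 36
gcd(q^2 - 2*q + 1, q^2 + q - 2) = q - 1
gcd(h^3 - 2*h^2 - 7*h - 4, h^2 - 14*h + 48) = 1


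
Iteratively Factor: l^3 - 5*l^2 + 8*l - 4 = (l - 2)*(l^2 - 3*l + 2) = (l - 2)*(l - 1)*(l - 2)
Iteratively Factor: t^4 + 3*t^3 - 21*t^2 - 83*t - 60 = (t - 5)*(t^3 + 8*t^2 + 19*t + 12) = (t - 5)*(t + 1)*(t^2 + 7*t + 12) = (t - 5)*(t + 1)*(t + 3)*(t + 4)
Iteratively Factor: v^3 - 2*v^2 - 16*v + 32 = (v - 2)*(v^2 - 16) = (v - 4)*(v - 2)*(v + 4)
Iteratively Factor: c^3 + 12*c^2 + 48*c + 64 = (c + 4)*(c^2 + 8*c + 16) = (c + 4)^2*(c + 4)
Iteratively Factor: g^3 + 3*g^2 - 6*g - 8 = (g + 1)*(g^2 + 2*g - 8) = (g - 2)*(g + 1)*(g + 4)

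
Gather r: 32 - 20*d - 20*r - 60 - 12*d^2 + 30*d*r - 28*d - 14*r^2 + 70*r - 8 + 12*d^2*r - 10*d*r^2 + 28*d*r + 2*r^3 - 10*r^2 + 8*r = -12*d^2 - 48*d + 2*r^3 + r^2*(-10*d - 24) + r*(12*d^2 + 58*d + 58) - 36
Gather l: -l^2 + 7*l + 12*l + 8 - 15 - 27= -l^2 + 19*l - 34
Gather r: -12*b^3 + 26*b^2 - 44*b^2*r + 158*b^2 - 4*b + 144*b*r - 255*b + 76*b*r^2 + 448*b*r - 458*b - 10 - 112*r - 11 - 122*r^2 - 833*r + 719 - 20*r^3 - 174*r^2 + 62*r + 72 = -12*b^3 + 184*b^2 - 717*b - 20*r^3 + r^2*(76*b - 296) + r*(-44*b^2 + 592*b - 883) + 770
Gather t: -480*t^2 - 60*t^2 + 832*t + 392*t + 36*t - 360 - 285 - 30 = -540*t^2 + 1260*t - 675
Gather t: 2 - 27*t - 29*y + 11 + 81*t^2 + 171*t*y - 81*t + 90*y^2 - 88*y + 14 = 81*t^2 + t*(171*y - 108) + 90*y^2 - 117*y + 27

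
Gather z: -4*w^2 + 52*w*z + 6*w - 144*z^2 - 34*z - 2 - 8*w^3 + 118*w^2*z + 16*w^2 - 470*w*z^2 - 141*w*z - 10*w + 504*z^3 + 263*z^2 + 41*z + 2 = -8*w^3 + 12*w^2 - 4*w + 504*z^3 + z^2*(119 - 470*w) + z*(118*w^2 - 89*w + 7)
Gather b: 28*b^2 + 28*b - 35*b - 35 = 28*b^2 - 7*b - 35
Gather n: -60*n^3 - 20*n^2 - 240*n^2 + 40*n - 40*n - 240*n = -60*n^3 - 260*n^2 - 240*n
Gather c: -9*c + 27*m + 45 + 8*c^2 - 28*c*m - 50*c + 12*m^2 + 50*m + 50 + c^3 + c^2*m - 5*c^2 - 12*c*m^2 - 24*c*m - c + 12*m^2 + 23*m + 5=c^3 + c^2*(m + 3) + c*(-12*m^2 - 52*m - 60) + 24*m^2 + 100*m + 100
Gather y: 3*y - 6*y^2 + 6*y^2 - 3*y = 0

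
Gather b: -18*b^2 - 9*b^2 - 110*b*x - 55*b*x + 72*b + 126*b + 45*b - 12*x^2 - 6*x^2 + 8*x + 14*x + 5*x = -27*b^2 + b*(243 - 165*x) - 18*x^2 + 27*x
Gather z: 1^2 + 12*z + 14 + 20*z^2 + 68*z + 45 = 20*z^2 + 80*z + 60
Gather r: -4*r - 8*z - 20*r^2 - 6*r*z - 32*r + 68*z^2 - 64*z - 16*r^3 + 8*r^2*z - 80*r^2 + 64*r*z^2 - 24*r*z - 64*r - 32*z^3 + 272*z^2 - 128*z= -16*r^3 + r^2*(8*z - 100) + r*(64*z^2 - 30*z - 100) - 32*z^3 + 340*z^2 - 200*z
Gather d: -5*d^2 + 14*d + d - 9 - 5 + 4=-5*d^2 + 15*d - 10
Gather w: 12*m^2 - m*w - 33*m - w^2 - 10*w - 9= 12*m^2 - 33*m - w^2 + w*(-m - 10) - 9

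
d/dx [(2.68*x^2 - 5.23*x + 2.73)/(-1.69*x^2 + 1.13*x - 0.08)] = (-5.8103*x^2 + 8.7986*x - 2.6665)/(2.8561*x^4 - 3.8194*x^3 + 1.5473*x^2 - 0.1808*x + 0.0064)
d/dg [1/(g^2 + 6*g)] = 2*(-g - 3)/(g^2*(g + 6)^2)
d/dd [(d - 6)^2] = 2*d - 12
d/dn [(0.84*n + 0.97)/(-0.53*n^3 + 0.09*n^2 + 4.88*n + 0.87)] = (0.8904*n^3 + 1.4667*n^2 - 0.1746*n - 4.0028)/(0.2809*n^6 - 0.0954*n^5 - 5.1647*n^4 - 0.0438000000000001*n^3 + 23.971*n^2 + 8.4912*n + 0.7569)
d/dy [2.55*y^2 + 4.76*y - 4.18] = 5.1*y + 4.76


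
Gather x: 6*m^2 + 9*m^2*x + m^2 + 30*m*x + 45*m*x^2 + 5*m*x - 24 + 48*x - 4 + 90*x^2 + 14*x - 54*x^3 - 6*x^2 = 7*m^2 - 54*x^3 + x^2*(45*m + 84) + x*(9*m^2 + 35*m + 62) - 28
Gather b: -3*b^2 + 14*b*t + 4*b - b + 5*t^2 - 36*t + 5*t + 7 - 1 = -3*b^2 + b*(14*t + 3) + 5*t^2 - 31*t + 6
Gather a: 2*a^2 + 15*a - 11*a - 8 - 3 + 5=2*a^2 + 4*a - 6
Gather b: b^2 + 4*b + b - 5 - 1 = b^2 + 5*b - 6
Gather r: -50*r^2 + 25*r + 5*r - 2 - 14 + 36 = -50*r^2 + 30*r + 20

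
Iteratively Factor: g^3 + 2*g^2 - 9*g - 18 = (g + 3)*(g^2 - g - 6) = (g - 3)*(g + 3)*(g + 2)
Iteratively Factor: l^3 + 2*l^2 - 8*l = (l)*(l^2 + 2*l - 8) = l*(l - 2)*(l + 4)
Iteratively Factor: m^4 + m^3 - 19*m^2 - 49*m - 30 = (m + 3)*(m^3 - 2*m^2 - 13*m - 10) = (m + 2)*(m + 3)*(m^2 - 4*m - 5) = (m + 1)*(m + 2)*(m + 3)*(m - 5)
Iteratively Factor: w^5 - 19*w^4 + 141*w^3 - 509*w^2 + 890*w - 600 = (w - 5)*(w^4 - 14*w^3 + 71*w^2 - 154*w + 120) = (w - 5)*(w - 3)*(w^3 - 11*w^2 + 38*w - 40) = (w - 5)*(w - 3)*(w - 2)*(w^2 - 9*w + 20) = (w - 5)^2*(w - 3)*(w - 2)*(w - 4)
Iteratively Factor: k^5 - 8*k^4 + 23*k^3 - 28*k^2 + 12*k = (k - 3)*(k^4 - 5*k^3 + 8*k^2 - 4*k) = (k - 3)*(k - 2)*(k^3 - 3*k^2 + 2*k) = (k - 3)*(k - 2)^2*(k^2 - k) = (k - 3)*(k - 2)^2*(k - 1)*(k)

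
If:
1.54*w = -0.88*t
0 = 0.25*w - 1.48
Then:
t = -10.36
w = 5.92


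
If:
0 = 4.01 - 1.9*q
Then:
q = 2.11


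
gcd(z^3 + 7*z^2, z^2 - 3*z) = z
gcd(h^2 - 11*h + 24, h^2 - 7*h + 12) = h - 3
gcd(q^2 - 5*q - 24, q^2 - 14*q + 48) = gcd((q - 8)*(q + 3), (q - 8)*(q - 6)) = q - 8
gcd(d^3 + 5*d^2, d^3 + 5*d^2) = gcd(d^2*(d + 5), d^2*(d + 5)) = d^3 + 5*d^2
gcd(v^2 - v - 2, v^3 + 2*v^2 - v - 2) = v + 1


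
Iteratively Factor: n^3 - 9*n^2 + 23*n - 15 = (n - 3)*(n^2 - 6*n + 5) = (n - 3)*(n - 1)*(n - 5)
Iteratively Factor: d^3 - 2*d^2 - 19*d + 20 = (d + 4)*(d^2 - 6*d + 5) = (d - 5)*(d + 4)*(d - 1)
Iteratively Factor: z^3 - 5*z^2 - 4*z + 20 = (z + 2)*(z^2 - 7*z + 10) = (z - 2)*(z + 2)*(z - 5)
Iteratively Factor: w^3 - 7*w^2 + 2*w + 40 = (w + 2)*(w^2 - 9*w + 20) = (w - 4)*(w + 2)*(w - 5)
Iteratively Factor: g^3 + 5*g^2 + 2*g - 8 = (g - 1)*(g^2 + 6*g + 8) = (g - 1)*(g + 2)*(g + 4)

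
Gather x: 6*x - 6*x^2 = -6*x^2 + 6*x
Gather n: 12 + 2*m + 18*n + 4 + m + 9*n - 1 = 3*m + 27*n + 15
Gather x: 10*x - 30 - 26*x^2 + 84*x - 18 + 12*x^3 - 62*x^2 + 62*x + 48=12*x^3 - 88*x^2 + 156*x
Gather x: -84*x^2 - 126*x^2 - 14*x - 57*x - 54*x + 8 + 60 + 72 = -210*x^2 - 125*x + 140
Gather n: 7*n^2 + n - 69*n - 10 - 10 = 7*n^2 - 68*n - 20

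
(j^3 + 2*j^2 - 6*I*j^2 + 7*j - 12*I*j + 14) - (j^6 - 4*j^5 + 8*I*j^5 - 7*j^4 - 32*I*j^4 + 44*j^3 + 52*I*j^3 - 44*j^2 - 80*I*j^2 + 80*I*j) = -j^6 + 4*j^5 - 8*I*j^5 + 7*j^4 + 32*I*j^4 - 43*j^3 - 52*I*j^3 + 46*j^2 + 74*I*j^2 + 7*j - 92*I*j + 14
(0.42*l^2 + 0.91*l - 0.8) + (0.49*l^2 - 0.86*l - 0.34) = 0.91*l^2 + 0.05*l - 1.14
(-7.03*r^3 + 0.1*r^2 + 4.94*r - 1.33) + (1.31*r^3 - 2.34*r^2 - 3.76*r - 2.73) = -5.72*r^3 - 2.24*r^2 + 1.18*r - 4.06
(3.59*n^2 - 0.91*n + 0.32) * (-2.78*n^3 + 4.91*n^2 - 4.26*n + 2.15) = -9.9802*n^5 + 20.1567*n^4 - 20.6511*n^3 + 13.1663*n^2 - 3.3197*n + 0.688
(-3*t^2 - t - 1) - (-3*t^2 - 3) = 2 - t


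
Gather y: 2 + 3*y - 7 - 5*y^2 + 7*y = -5*y^2 + 10*y - 5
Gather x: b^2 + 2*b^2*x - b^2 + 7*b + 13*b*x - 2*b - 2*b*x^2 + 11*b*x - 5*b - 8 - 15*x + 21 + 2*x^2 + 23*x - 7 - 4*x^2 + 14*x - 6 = x^2*(-2*b - 2) + x*(2*b^2 + 24*b + 22)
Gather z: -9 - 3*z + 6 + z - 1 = -2*z - 4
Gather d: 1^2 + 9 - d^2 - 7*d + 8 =-d^2 - 7*d + 18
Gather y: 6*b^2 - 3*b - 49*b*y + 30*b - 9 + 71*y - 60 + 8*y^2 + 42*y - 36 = 6*b^2 + 27*b + 8*y^2 + y*(113 - 49*b) - 105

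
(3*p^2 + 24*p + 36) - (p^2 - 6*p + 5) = 2*p^2 + 30*p + 31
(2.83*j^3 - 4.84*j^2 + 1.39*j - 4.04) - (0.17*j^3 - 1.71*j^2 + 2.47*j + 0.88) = 2.66*j^3 - 3.13*j^2 - 1.08*j - 4.92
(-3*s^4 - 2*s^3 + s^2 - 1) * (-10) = 30*s^4 + 20*s^3 - 10*s^2 + 10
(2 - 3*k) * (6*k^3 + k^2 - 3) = -18*k^4 + 9*k^3 + 2*k^2 + 9*k - 6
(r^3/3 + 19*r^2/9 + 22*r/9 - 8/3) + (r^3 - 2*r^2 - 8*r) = 4*r^3/3 + r^2/9 - 50*r/9 - 8/3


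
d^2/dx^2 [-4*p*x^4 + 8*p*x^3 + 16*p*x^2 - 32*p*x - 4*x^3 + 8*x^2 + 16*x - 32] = -48*p*x^2 + 48*p*x + 32*p - 24*x + 16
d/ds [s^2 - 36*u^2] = 2*s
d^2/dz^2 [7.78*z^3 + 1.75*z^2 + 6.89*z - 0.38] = 46.68*z + 3.5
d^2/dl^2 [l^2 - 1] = 2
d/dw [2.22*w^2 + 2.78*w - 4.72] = 4.44*w + 2.78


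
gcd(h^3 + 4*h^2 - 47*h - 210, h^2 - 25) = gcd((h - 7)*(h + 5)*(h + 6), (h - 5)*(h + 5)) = h + 5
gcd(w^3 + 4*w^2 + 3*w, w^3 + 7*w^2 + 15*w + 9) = w^2 + 4*w + 3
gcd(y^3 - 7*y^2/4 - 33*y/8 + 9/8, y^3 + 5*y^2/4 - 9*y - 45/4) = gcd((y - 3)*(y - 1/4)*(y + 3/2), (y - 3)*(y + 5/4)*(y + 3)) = y - 3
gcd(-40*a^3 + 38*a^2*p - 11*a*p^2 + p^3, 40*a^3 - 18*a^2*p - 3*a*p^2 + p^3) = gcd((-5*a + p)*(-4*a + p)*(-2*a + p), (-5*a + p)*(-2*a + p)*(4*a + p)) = 10*a^2 - 7*a*p + p^2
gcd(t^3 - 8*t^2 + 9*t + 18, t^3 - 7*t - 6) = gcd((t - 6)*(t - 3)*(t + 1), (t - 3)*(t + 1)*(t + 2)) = t^2 - 2*t - 3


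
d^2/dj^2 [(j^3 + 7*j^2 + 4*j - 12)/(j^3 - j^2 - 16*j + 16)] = 8*(2*j^3 + 21*j^2 + 96*j + 112)/(j^6 - 48*j^4 + 768*j^2 - 4096)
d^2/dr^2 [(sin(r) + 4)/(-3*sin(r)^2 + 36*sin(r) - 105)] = (9*sin(r)^5 + 28*sin(r)^4 + 412*sin(r)^2 + 3131*sin(r) + 183*sin(3*r)/2 - sin(5*r)/2 - 1712)/(3*(sin(r) - 7)^3*(sin(r) - 5)^3)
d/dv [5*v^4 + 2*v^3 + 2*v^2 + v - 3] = 20*v^3 + 6*v^2 + 4*v + 1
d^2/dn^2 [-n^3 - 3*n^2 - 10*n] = -6*n - 6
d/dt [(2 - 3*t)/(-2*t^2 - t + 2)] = (6*t^2 + 3*t - (3*t - 2)*(4*t + 1) - 6)/(2*t^2 + t - 2)^2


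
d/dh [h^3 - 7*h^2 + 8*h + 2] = 3*h^2 - 14*h + 8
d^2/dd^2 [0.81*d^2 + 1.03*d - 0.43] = 1.62000000000000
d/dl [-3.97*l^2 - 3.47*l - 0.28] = -7.94*l - 3.47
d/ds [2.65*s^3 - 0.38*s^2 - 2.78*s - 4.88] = 7.95*s^2 - 0.76*s - 2.78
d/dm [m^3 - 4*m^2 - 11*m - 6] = 3*m^2 - 8*m - 11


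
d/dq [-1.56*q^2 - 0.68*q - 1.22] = -3.12*q - 0.68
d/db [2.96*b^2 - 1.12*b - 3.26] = 5.92*b - 1.12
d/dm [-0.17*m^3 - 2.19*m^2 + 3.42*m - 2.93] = -0.51*m^2 - 4.38*m + 3.42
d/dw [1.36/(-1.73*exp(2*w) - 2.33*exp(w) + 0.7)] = (4.7056*exp(w) + 3.1688)*exp(w)/(1.73*exp(2*w) + 2.33*exp(w) - 0.7)^2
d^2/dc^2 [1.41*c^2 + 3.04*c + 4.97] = 2.82000000000000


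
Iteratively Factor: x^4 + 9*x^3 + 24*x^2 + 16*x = (x)*(x^3 + 9*x^2 + 24*x + 16) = x*(x + 4)*(x^2 + 5*x + 4) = x*(x + 4)^2*(x + 1)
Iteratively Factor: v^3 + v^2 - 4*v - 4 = (v + 2)*(v^2 - v - 2) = (v + 1)*(v + 2)*(v - 2)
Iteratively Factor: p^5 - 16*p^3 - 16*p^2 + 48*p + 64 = (p - 4)*(p^4 + 4*p^3 - 16*p - 16) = (p - 4)*(p + 2)*(p^3 + 2*p^2 - 4*p - 8) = (p - 4)*(p + 2)^2*(p^2 - 4) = (p - 4)*(p + 2)^3*(p - 2)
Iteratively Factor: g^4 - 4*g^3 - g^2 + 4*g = (g + 1)*(g^3 - 5*g^2 + 4*g) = g*(g + 1)*(g^2 - 5*g + 4) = g*(g - 4)*(g + 1)*(g - 1)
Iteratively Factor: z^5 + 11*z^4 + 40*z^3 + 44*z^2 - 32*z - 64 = (z + 4)*(z^4 + 7*z^3 + 12*z^2 - 4*z - 16) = (z + 2)*(z + 4)*(z^3 + 5*z^2 + 2*z - 8) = (z + 2)^2*(z + 4)*(z^2 + 3*z - 4) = (z - 1)*(z + 2)^2*(z + 4)*(z + 4)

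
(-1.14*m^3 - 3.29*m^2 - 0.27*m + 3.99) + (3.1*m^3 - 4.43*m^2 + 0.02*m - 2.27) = 1.96*m^3 - 7.72*m^2 - 0.25*m + 1.72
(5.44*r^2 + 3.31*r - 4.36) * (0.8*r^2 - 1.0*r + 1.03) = 4.352*r^4 - 2.792*r^3 - 1.1948*r^2 + 7.7693*r - 4.4908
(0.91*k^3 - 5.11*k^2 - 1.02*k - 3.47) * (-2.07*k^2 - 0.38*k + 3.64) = -1.8837*k^5 + 10.2319*k^4 + 7.3656*k^3 - 11.0299*k^2 - 2.3942*k - 12.6308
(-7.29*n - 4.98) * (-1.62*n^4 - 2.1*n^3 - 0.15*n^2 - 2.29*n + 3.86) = 11.8098*n^5 + 23.3766*n^4 + 11.5515*n^3 + 17.4411*n^2 - 16.7352*n - 19.2228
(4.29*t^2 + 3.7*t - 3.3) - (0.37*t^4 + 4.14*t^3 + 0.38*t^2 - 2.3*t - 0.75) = -0.37*t^4 - 4.14*t^3 + 3.91*t^2 + 6.0*t - 2.55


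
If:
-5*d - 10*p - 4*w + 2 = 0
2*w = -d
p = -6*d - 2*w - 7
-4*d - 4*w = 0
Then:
No Solution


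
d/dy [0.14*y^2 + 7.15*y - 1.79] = 0.28*y + 7.15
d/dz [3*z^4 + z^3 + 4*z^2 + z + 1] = 12*z^3 + 3*z^2 + 8*z + 1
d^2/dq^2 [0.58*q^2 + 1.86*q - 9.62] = 1.16000000000000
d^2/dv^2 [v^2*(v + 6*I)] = 6*v + 12*I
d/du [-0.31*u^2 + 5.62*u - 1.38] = 5.62 - 0.62*u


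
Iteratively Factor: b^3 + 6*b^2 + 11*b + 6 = (b + 1)*(b^2 + 5*b + 6) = (b + 1)*(b + 2)*(b + 3)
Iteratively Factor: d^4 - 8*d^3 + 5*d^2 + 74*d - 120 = (d - 5)*(d^3 - 3*d^2 - 10*d + 24) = (d - 5)*(d + 3)*(d^2 - 6*d + 8) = (d - 5)*(d - 2)*(d + 3)*(d - 4)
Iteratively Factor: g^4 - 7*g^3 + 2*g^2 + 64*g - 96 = (g - 4)*(g^3 - 3*g^2 - 10*g + 24) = (g - 4)^2*(g^2 + g - 6) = (g - 4)^2*(g - 2)*(g + 3)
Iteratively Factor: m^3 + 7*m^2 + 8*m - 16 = (m - 1)*(m^2 + 8*m + 16) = (m - 1)*(m + 4)*(m + 4)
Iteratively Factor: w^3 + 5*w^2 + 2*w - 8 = (w - 1)*(w^2 + 6*w + 8) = (w - 1)*(w + 4)*(w + 2)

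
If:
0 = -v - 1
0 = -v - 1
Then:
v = -1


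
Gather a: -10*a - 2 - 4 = -10*a - 6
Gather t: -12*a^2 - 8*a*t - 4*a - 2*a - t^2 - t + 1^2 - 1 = -12*a^2 - 6*a - t^2 + t*(-8*a - 1)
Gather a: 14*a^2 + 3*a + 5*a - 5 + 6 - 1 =14*a^2 + 8*a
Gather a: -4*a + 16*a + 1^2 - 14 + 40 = 12*a + 27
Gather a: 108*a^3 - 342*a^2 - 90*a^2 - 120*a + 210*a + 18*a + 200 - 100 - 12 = 108*a^3 - 432*a^2 + 108*a + 88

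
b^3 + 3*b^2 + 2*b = b*(b + 1)*(b + 2)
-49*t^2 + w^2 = (-7*t + w)*(7*t + w)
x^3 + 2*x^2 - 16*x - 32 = (x - 4)*(x + 2)*(x + 4)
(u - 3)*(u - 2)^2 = u^3 - 7*u^2 + 16*u - 12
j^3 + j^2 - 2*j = j*(j - 1)*(j + 2)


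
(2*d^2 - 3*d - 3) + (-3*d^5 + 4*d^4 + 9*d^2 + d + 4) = -3*d^5 + 4*d^4 + 11*d^2 - 2*d + 1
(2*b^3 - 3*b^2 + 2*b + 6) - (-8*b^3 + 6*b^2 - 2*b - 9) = 10*b^3 - 9*b^2 + 4*b + 15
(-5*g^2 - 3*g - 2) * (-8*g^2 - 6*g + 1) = 40*g^4 + 54*g^3 + 29*g^2 + 9*g - 2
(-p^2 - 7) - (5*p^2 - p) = -6*p^2 + p - 7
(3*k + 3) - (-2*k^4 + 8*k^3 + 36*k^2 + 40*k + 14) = 2*k^4 - 8*k^3 - 36*k^2 - 37*k - 11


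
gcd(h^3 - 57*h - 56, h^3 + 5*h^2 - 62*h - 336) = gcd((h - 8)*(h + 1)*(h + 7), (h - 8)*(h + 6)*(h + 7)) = h^2 - h - 56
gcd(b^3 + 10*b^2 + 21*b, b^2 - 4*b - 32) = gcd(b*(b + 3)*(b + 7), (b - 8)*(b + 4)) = 1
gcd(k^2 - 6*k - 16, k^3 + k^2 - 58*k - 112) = k^2 - 6*k - 16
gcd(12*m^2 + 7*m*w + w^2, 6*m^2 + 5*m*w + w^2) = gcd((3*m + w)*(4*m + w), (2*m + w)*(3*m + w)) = 3*m + w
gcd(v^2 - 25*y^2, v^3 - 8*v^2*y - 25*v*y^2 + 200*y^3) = -v^2 + 25*y^2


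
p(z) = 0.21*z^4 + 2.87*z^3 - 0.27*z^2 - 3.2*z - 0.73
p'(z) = 0.84*z^3 + 8.61*z^2 - 0.54*z - 3.2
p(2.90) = 72.57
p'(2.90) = 88.13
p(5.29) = 564.10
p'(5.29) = 359.24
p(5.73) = 738.39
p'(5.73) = 434.43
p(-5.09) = -228.95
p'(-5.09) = 111.84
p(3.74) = 174.75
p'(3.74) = 159.16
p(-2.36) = -25.89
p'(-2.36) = 34.99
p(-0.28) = 0.08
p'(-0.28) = -2.39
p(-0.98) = -0.36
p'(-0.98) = 4.81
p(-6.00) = -339.01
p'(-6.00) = 128.56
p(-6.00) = -339.01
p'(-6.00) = 128.56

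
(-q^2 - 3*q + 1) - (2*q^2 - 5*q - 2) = -3*q^2 + 2*q + 3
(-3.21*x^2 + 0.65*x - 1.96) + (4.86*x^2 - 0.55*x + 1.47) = 1.65*x^2 + 0.1*x - 0.49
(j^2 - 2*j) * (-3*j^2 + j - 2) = -3*j^4 + 7*j^3 - 4*j^2 + 4*j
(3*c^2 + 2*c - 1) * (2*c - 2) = 6*c^3 - 2*c^2 - 6*c + 2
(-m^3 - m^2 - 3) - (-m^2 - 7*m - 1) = -m^3 + 7*m - 2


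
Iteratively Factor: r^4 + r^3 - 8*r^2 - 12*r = (r)*(r^3 + r^2 - 8*r - 12) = r*(r + 2)*(r^2 - r - 6) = r*(r + 2)^2*(r - 3)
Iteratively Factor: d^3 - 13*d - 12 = (d + 3)*(d^2 - 3*d - 4) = (d + 1)*(d + 3)*(d - 4)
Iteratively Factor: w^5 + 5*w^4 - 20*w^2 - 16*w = (w)*(w^4 + 5*w^3 - 20*w - 16) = w*(w + 2)*(w^3 + 3*w^2 - 6*w - 8) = w*(w + 2)*(w + 4)*(w^2 - w - 2) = w*(w - 2)*(w + 2)*(w + 4)*(w + 1)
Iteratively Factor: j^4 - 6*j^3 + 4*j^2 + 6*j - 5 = (j - 1)*(j^3 - 5*j^2 - j + 5) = (j - 5)*(j - 1)*(j^2 - 1) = (j - 5)*(j - 1)^2*(j + 1)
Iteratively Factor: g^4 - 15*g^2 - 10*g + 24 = (g + 2)*(g^3 - 2*g^2 - 11*g + 12) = (g + 2)*(g + 3)*(g^2 - 5*g + 4) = (g - 1)*(g + 2)*(g + 3)*(g - 4)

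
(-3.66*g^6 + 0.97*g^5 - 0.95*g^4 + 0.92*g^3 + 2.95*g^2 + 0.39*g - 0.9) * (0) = 0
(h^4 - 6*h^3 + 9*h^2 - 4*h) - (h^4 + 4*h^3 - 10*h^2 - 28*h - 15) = -10*h^3 + 19*h^2 + 24*h + 15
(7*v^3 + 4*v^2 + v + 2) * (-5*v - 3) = -35*v^4 - 41*v^3 - 17*v^2 - 13*v - 6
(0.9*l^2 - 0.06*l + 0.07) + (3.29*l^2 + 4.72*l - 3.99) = 4.19*l^2 + 4.66*l - 3.92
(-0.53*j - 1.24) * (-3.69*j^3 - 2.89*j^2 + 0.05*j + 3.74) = 1.9557*j^4 + 6.1073*j^3 + 3.5571*j^2 - 2.0442*j - 4.6376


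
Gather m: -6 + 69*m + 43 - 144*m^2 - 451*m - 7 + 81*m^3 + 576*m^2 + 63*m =81*m^3 + 432*m^2 - 319*m + 30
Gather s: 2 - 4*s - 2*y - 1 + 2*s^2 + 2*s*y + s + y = 2*s^2 + s*(2*y - 3) - y + 1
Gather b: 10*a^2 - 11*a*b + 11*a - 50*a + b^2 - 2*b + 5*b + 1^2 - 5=10*a^2 - 39*a + b^2 + b*(3 - 11*a) - 4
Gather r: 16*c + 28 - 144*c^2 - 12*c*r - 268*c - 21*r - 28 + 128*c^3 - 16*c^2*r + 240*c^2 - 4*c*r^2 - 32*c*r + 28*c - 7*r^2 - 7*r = 128*c^3 + 96*c^2 - 224*c + r^2*(-4*c - 7) + r*(-16*c^2 - 44*c - 28)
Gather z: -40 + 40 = 0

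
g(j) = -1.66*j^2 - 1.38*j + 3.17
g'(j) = -3.32*j - 1.38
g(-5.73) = -43.43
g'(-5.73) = 17.64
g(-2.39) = -3.01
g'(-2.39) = 6.55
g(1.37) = -1.84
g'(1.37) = -5.93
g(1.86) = -5.14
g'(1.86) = -7.56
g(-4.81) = -28.60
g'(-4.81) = 14.59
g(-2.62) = -4.61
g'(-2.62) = 7.32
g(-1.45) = 1.68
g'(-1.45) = 3.43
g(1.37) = -1.84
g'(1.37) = -5.93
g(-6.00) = -48.31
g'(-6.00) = 18.54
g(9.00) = -143.71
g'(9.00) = -31.26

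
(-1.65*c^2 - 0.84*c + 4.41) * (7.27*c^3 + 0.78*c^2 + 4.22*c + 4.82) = -11.9955*c^5 - 7.3938*c^4 + 24.4425*c^3 - 8.058*c^2 + 14.5614*c + 21.2562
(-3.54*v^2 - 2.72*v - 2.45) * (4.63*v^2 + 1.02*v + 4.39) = -16.3902*v^4 - 16.2044*v^3 - 29.6585*v^2 - 14.4398*v - 10.7555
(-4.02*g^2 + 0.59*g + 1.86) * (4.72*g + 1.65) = -18.9744*g^3 - 3.8482*g^2 + 9.7527*g + 3.069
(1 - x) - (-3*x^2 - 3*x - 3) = 3*x^2 + 2*x + 4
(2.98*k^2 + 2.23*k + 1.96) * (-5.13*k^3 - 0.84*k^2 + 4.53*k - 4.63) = -15.2874*k^5 - 13.9431*k^4 + 1.5714*k^3 - 5.3419*k^2 - 1.4461*k - 9.0748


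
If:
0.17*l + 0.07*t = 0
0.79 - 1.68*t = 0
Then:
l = -0.19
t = 0.47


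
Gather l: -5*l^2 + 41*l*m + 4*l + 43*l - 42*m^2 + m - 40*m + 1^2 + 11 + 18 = -5*l^2 + l*(41*m + 47) - 42*m^2 - 39*m + 30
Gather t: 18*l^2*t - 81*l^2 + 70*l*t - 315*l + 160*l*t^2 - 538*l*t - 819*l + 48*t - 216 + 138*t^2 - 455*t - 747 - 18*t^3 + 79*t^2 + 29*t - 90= -81*l^2 - 1134*l - 18*t^3 + t^2*(160*l + 217) + t*(18*l^2 - 468*l - 378) - 1053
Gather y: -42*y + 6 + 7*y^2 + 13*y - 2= 7*y^2 - 29*y + 4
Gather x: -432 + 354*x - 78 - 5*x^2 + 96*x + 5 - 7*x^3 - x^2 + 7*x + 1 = -7*x^3 - 6*x^2 + 457*x - 504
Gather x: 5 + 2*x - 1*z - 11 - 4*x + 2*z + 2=-2*x + z - 4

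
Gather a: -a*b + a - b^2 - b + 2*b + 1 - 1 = a*(1 - b) - b^2 + b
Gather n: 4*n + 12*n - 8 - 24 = 16*n - 32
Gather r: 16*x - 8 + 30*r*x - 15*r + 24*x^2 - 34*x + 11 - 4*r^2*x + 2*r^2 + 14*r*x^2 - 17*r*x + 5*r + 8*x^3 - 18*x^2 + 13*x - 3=r^2*(2 - 4*x) + r*(14*x^2 + 13*x - 10) + 8*x^3 + 6*x^2 - 5*x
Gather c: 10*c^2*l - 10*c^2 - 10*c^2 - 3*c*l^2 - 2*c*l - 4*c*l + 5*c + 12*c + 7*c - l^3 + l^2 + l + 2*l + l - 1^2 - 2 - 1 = c^2*(10*l - 20) + c*(-3*l^2 - 6*l + 24) - l^3 + l^2 + 4*l - 4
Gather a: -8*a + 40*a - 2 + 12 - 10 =32*a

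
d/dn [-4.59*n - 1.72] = -4.59000000000000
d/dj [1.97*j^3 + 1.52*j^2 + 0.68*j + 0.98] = 5.91*j^2 + 3.04*j + 0.68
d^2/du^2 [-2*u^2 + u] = -4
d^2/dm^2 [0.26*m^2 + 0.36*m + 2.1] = 0.520000000000000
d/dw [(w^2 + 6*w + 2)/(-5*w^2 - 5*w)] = (5*w^2 + 4*w + 2)/(5*w^2*(w^2 + 2*w + 1))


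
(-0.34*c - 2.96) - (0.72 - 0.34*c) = -3.68000000000000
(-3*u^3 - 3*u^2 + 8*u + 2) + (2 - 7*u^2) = -3*u^3 - 10*u^2 + 8*u + 4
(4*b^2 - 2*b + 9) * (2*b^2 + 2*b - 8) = 8*b^4 + 4*b^3 - 18*b^2 + 34*b - 72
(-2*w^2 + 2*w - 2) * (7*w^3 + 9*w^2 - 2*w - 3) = -14*w^5 - 4*w^4 + 8*w^3 - 16*w^2 - 2*w + 6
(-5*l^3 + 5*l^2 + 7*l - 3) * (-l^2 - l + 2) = 5*l^5 - 22*l^3 + 6*l^2 + 17*l - 6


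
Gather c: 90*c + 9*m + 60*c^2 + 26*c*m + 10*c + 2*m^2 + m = 60*c^2 + c*(26*m + 100) + 2*m^2 + 10*m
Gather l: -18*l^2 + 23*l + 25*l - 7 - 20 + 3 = -18*l^2 + 48*l - 24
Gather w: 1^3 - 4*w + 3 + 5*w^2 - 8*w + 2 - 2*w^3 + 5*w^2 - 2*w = -2*w^3 + 10*w^2 - 14*w + 6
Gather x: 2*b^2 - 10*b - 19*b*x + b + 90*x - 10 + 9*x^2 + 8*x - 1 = 2*b^2 - 9*b + 9*x^2 + x*(98 - 19*b) - 11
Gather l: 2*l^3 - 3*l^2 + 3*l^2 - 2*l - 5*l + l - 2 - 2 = 2*l^3 - 6*l - 4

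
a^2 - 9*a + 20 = (a - 5)*(a - 4)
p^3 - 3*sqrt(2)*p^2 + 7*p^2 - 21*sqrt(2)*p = p*(p + 7)*(p - 3*sqrt(2))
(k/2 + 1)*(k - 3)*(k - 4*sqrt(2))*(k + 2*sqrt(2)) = k^4/2 - sqrt(2)*k^3 - k^3/2 - 11*k^2 + sqrt(2)*k^2 + 8*k + 6*sqrt(2)*k + 48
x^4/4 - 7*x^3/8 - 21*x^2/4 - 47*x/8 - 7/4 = (x/4 + 1/2)*(x - 7)*(x + 1/2)*(x + 1)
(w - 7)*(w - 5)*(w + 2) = w^3 - 10*w^2 + 11*w + 70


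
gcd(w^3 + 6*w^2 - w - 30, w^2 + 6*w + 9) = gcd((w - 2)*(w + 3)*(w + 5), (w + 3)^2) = w + 3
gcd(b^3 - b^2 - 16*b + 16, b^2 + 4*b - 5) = b - 1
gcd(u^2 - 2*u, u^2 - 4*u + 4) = u - 2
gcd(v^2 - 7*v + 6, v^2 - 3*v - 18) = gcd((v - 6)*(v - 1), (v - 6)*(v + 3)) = v - 6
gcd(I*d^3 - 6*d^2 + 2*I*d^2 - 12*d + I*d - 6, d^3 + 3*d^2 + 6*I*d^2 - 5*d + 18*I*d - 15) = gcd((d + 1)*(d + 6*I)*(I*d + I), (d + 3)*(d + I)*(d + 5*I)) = 1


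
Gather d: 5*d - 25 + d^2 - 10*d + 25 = d^2 - 5*d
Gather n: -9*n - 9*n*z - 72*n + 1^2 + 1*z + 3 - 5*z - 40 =n*(-9*z - 81) - 4*z - 36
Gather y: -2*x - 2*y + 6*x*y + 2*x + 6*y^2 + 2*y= 6*x*y + 6*y^2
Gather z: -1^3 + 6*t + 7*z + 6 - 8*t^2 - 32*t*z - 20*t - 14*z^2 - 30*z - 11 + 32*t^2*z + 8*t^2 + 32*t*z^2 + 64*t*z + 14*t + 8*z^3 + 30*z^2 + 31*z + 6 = 8*z^3 + z^2*(32*t + 16) + z*(32*t^2 + 32*t + 8)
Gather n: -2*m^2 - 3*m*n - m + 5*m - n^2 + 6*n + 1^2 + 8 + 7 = -2*m^2 + 4*m - n^2 + n*(6 - 3*m) + 16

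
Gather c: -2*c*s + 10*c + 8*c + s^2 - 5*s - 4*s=c*(18 - 2*s) + s^2 - 9*s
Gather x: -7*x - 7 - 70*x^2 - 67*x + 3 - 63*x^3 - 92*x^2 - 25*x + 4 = -63*x^3 - 162*x^2 - 99*x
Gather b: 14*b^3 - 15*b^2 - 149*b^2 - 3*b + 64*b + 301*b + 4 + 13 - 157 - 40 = 14*b^3 - 164*b^2 + 362*b - 180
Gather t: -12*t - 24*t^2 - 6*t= -24*t^2 - 18*t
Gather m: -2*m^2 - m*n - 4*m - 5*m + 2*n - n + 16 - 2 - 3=-2*m^2 + m*(-n - 9) + n + 11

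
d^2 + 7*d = d*(d + 7)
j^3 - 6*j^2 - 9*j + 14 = (j - 7)*(j - 1)*(j + 2)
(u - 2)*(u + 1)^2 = u^3 - 3*u - 2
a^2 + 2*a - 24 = (a - 4)*(a + 6)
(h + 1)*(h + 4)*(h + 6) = h^3 + 11*h^2 + 34*h + 24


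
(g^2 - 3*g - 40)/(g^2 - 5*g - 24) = (g + 5)/(g + 3)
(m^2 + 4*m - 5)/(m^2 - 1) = (m + 5)/(m + 1)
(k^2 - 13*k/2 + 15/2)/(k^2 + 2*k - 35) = (k - 3/2)/(k + 7)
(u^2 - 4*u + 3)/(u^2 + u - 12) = (u - 1)/(u + 4)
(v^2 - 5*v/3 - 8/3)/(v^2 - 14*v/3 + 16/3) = (v + 1)/(v - 2)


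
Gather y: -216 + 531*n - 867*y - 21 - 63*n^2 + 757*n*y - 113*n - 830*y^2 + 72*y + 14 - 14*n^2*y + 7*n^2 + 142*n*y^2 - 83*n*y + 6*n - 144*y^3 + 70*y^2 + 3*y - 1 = -56*n^2 + 424*n - 144*y^3 + y^2*(142*n - 760) + y*(-14*n^2 + 674*n - 792) - 224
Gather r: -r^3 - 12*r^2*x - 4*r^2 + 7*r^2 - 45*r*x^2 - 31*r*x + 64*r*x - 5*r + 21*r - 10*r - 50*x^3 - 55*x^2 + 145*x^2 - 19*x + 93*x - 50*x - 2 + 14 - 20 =-r^3 + r^2*(3 - 12*x) + r*(-45*x^2 + 33*x + 6) - 50*x^3 + 90*x^2 + 24*x - 8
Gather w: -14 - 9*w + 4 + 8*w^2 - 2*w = 8*w^2 - 11*w - 10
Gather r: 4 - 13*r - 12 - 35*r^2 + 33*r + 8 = -35*r^2 + 20*r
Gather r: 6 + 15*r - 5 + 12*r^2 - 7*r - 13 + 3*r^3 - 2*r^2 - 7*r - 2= 3*r^3 + 10*r^2 + r - 14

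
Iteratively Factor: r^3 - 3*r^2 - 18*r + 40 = (r - 5)*(r^2 + 2*r - 8) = (r - 5)*(r + 4)*(r - 2)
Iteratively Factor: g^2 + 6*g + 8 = (g + 4)*(g + 2)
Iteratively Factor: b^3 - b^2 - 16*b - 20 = (b - 5)*(b^2 + 4*b + 4) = (b - 5)*(b + 2)*(b + 2)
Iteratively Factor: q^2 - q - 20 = (q + 4)*(q - 5)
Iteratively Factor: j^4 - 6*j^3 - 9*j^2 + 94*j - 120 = (j + 4)*(j^3 - 10*j^2 + 31*j - 30) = (j - 5)*(j + 4)*(j^2 - 5*j + 6) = (j - 5)*(j - 3)*(j + 4)*(j - 2)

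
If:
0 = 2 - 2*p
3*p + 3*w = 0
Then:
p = 1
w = -1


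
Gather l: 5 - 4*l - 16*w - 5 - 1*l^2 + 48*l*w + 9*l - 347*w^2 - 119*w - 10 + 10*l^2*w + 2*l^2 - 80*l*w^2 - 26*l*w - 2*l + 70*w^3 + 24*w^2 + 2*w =l^2*(10*w + 1) + l*(-80*w^2 + 22*w + 3) + 70*w^3 - 323*w^2 - 133*w - 10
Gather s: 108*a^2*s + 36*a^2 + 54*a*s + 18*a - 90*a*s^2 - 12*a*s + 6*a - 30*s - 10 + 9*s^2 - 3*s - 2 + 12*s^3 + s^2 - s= 36*a^2 + 24*a + 12*s^3 + s^2*(10 - 90*a) + s*(108*a^2 + 42*a - 34) - 12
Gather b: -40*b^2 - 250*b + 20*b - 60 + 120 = -40*b^2 - 230*b + 60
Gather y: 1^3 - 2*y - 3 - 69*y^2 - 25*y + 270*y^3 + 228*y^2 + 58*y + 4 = 270*y^3 + 159*y^2 + 31*y + 2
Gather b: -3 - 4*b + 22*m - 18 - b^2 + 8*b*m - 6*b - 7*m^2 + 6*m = -b^2 + b*(8*m - 10) - 7*m^2 + 28*m - 21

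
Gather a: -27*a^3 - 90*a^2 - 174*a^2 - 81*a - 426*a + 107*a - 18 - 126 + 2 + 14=-27*a^3 - 264*a^2 - 400*a - 128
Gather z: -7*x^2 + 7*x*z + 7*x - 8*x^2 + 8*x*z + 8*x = -15*x^2 + 15*x*z + 15*x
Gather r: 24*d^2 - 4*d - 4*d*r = 24*d^2 - 4*d*r - 4*d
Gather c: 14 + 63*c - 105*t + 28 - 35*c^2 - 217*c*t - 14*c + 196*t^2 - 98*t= -35*c^2 + c*(49 - 217*t) + 196*t^2 - 203*t + 42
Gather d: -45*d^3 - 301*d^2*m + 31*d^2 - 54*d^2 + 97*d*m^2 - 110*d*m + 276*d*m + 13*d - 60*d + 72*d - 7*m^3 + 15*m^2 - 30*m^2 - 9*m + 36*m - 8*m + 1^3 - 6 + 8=-45*d^3 + d^2*(-301*m - 23) + d*(97*m^2 + 166*m + 25) - 7*m^3 - 15*m^2 + 19*m + 3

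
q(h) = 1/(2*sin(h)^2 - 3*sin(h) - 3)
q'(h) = (-4*sin(h)*cos(h) + 3*cos(h))/(2*sin(h)^2 - 3*sin(h) - 3)^2 = (3 - 4*sin(h))*cos(h)/(3*sin(h) + cos(2*h) + 2)^2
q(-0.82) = 3.81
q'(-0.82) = 58.62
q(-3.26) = -0.30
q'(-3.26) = -0.23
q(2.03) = -0.24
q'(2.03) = 0.02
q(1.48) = -0.25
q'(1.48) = -0.01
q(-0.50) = -0.91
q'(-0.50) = 3.55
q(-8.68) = -20.95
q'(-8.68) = -1843.57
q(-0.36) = -0.59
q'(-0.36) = 1.44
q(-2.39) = -52.22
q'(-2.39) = -11418.17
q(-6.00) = -0.27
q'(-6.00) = 0.13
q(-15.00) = -4.92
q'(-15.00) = -102.86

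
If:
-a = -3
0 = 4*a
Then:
No Solution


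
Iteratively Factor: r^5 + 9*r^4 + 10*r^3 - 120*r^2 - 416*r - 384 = (r + 4)*(r^4 + 5*r^3 - 10*r^2 - 80*r - 96) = (r + 4)^2*(r^3 + r^2 - 14*r - 24) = (r + 3)*(r + 4)^2*(r^2 - 2*r - 8) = (r + 2)*(r + 3)*(r + 4)^2*(r - 4)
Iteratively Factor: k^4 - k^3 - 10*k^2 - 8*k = (k)*(k^3 - k^2 - 10*k - 8) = k*(k + 2)*(k^2 - 3*k - 4) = k*(k - 4)*(k + 2)*(k + 1)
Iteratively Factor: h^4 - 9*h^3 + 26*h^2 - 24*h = (h - 2)*(h^3 - 7*h^2 + 12*h) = h*(h - 2)*(h^2 - 7*h + 12) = h*(h - 4)*(h - 2)*(h - 3)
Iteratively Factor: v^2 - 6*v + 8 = (v - 2)*(v - 4)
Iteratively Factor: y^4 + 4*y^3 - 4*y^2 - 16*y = (y)*(y^3 + 4*y^2 - 4*y - 16) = y*(y + 2)*(y^2 + 2*y - 8) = y*(y - 2)*(y + 2)*(y + 4)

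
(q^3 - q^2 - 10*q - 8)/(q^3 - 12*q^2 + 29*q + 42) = (q^2 - 2*q - 8)/(q^2 - 13*q + 42)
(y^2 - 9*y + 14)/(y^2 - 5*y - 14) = (y - 2)/(y + 2)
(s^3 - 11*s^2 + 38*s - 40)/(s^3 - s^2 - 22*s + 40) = (s - 5)/(s + 5)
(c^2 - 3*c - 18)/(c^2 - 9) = (c - 6)/(c - 3)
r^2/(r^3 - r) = r/(r^2 - 1)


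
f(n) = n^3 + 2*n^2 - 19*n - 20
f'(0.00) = -19.00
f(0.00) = -20.00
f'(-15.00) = 596.00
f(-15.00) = -2660.00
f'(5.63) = 98.61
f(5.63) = 114.88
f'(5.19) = 82.57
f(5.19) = 75.06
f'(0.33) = -17.35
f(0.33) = -26.02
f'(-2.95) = -4.69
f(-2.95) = 27.78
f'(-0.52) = -20.27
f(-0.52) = -9.72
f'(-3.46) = 3.07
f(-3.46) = 28.26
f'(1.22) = -9.65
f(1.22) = -38.39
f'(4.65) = 64.47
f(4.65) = 35.44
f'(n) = 3*n^2 + 4*n - 19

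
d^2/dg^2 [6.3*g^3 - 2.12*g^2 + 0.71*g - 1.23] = 37.8*g - 4.24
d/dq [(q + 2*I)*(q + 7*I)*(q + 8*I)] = 3*q^2 + 34*I*q - 86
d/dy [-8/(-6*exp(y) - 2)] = -12*exp(y)/(3*exp(y) + 1)^2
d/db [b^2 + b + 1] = 2*b + 1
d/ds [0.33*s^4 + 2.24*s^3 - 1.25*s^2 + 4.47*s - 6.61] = 1.32*s^3 + 6.72*s^2 - 2.5*s + 4.47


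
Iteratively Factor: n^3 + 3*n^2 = (n)*(n^2 + 3*n) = n^2*(n + 3)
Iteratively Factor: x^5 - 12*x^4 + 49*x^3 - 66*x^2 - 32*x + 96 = (x - 3)*(x^4 - 9*x^3 + 22*x^2 - 32) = (x - 4)*(x - 3)*(x^3 - 5*x^2 + 2*x + 8) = (x - 4)*(x - 3)*(x - 2)*(x^2 - 3*x - 4) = (x - 4)*(x - 3)*(x - 2)*(x + 1)*(x - 4)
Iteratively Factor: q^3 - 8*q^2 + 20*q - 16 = (q - 2)*(q^2 - 6*q + 8) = (q - 2)^2*(q - 4)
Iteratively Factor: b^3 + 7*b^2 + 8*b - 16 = (b + 4)*(b^2 + 3*b - 4) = (b - 1)*(b + 4)*(b + 4)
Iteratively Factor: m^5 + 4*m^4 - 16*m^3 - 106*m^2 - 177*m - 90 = (m + 1)*(m^4 + 3*m^3 - 19*m^2 - 87*m - 90) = (m + 1)*(m + 2)*(m^3 + m^2 - 21*m - 45) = (m + 1)*(m + 2)*(m + 3)*(m^2 - 2*m - 15) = (m - 5)*(m + 1)*(m + 2)*(m + 3)*(m + 3)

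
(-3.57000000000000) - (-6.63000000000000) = 3.06000000000000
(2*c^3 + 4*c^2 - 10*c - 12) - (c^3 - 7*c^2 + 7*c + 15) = c^3 + 11*c^2 - 17*c - 27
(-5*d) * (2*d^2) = -10*d^3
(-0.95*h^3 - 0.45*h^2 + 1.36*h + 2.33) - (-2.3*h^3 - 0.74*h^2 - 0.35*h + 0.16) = 1.35*h^3 + 0.29*h^2 + 1.71*h + 2.17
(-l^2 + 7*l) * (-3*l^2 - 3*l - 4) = 3*l^4 - 18*l^3 - 17*l^2 - 28*l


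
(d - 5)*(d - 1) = d^2 - 6*d + 5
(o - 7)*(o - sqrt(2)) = o^2 - 7*o - sqrt(2)*o + 7*sqrt(2)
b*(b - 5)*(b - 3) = b^3 - 8*b^2 + 15*b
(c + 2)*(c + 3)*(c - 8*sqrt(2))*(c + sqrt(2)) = c^4 - 7*sqrt(2)*c^3 + 5*c^3 - 35*sqrt(2)*c^2 - 10*c^2 - 80*c - 42*sqrt(2)*c - 96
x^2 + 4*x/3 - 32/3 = (x - 8/3)*(x + 4)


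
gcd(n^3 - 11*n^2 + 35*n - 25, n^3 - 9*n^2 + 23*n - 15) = n^2 - 6*n + 5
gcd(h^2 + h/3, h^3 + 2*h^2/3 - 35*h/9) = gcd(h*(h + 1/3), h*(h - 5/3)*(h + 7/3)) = h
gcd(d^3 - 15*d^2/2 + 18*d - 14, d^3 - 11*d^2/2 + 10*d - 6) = d^2 - 4*d + 4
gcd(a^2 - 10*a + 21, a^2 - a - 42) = a - 7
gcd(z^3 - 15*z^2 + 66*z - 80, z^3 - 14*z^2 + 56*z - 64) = z^2 - 10*z + 16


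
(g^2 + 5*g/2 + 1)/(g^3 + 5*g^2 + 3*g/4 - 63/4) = 2*(2*g^2 + 5*g + 2)/(4*g^3 + 20*g^2 + 3*g - 63)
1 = 1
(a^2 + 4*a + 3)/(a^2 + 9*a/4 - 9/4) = 4*(a + 1)/(4*a - 3)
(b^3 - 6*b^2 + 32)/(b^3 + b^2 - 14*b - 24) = (b - 4)/(b + 3)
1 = 1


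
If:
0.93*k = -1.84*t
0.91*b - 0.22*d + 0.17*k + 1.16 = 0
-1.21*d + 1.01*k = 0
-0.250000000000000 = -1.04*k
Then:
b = -1.27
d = 0.20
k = 0.24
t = -0.12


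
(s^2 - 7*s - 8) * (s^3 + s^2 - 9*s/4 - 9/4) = s^5 - 6*s^4 - 69*s^3/4 + 11*s^2/2 + 135*s/4 + 18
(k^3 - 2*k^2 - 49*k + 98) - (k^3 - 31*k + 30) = -2*k^2 - 18*k + 68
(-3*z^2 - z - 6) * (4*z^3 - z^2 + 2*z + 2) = -12*z^5 - z^4 - 29*z^3 - 2*z^2 - 14*z - 12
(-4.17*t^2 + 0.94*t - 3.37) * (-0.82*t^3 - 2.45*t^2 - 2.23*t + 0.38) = 3.4194*t^5 + 9.4457*t^4 + 9.7595*t^3 + 4.5757*t^2 + 7.8723*t - 1.2806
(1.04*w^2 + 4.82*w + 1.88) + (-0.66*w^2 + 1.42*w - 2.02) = 0.38*w^2 + 6.24*w - 0.14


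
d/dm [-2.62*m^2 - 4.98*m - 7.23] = -5.24*m - 4.98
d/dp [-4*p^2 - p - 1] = -8*p - 1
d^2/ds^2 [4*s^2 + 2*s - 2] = 8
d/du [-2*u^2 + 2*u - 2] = 2 - 4*u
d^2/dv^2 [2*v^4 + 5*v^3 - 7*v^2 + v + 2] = 24*v^2 + 30*v - 14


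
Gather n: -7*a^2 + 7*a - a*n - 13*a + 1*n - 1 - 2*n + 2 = -7*a^2 - 6*a + n*(-a - 1) + 1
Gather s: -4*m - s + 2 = -4*m - s + 2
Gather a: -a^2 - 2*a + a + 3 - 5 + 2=-a^2 - a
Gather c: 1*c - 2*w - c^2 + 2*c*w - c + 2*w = -c^2 + 2*c*w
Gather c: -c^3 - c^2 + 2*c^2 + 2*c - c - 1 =-c^3 + c^2 + c - 1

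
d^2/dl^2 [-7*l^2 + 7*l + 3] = -14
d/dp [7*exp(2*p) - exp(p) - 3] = (14*exp(p) - 1)*exp(p)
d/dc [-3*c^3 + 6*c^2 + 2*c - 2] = -9*c^2 + 12*c + 2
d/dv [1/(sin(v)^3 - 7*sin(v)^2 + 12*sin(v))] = (-3*cos(v) + 14/tan(v) - 12*cos(v)/sin(v)^2)/((sin(v) - 4)^2*(sin(v) - 3)^2)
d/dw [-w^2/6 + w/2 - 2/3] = 1/2 - w/3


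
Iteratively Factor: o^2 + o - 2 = (o - 1)*(o + 2)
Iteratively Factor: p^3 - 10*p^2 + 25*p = (p - 5)*(p^2 - 5*p) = p*(p - 5)*(p - 5)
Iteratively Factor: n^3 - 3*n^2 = (n - 3)*(n^2) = n*(n - 3)*(n)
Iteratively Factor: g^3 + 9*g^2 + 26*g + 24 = (g + 2)*(g^2 + 7*g + 12) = (g + 2)*(g + 3)*(g + 4)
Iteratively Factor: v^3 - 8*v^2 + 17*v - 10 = (v - 5)*(v^2 - 3*v + 2) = (v - 5)*(v - 1)*(v - 2)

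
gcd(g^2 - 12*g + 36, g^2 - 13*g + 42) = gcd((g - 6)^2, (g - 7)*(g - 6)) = g - 6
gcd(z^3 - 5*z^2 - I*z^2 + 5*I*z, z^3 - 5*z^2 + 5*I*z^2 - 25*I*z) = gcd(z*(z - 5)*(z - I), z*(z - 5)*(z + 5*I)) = z^2 - 5*z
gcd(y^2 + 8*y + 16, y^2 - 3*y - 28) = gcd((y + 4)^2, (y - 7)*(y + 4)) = y + 4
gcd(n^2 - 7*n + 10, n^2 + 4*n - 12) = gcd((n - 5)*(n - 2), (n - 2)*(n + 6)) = n - 2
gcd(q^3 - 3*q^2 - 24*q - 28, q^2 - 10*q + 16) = 1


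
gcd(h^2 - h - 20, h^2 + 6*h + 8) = h + 4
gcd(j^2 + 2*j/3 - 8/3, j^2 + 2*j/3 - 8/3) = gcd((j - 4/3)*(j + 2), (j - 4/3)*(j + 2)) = j^2 + 2*j/3 - 8/3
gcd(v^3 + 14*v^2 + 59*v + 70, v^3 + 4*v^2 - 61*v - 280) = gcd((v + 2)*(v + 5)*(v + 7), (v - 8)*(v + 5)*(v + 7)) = v^2 + 12*v + 35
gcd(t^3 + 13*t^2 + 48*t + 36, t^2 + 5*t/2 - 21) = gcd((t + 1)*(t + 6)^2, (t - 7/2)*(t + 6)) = t + 6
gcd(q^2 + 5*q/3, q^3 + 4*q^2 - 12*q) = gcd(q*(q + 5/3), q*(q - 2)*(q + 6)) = q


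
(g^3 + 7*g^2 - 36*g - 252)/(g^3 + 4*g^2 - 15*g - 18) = (g^2 + g - 42)/(g^2 - 2*g - 3)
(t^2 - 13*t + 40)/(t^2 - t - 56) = (t - 5)/(t + 7)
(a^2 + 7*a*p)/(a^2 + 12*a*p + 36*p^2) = a*(a + 7*p)/(a^2 + 12*a*p + 36*p^2)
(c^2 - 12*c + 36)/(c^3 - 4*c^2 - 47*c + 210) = (c - 6)/(c^2 + 2*c - 35)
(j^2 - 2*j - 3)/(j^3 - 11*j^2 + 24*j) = (j + 1)/(j*(j - 8))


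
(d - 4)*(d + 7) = d^2 + 3*d - 28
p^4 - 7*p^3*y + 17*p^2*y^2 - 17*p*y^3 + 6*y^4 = (p - 3*y)*(p - 2*y)*(p - y)^2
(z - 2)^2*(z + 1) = z^3 - 3*z^2 + 4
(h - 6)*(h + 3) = h^2 - 3*h - 18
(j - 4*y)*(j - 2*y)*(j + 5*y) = j^3 - j^2*y - 22*j*y^2 + 40*y^3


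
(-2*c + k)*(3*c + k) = -6*c^2 + c*k + k^2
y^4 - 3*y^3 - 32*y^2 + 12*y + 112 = (y - 7)*(y - 2)*(y + 2)*(y + 4)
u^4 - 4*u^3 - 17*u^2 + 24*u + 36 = (u - 6)*(u - 2)*(u + 1)*(u + 3)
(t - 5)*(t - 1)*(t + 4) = t^3 - 2*t^2 - 19*t + 20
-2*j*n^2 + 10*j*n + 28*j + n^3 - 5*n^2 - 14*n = (-2*j + n)*(n - 7)*(n + 2)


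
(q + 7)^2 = q^2 + 14*q + 49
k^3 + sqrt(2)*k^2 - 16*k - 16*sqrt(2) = (k - 4)*(k + 4)*(k + sqrt(2))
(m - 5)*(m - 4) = m^2 - 9*m + 20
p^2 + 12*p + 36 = (p + 6)^2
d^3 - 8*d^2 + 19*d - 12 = (d - 4)*(d - 3)*(d - 1)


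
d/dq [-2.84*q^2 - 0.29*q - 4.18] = -5.68*q - 0.29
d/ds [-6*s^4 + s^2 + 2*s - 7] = -24*s^3 + 2*s + 2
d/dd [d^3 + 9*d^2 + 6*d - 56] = 3*d^2 + 18*d + 6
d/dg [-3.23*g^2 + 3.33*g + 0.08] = 3.33 - 6.46*g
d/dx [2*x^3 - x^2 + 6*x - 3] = 6*x^2 - 2*x + 6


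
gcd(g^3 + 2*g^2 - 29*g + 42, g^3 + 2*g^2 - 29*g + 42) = g^3 + 2*g^2 - 29*g + 42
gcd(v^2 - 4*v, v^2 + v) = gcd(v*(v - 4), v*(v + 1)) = v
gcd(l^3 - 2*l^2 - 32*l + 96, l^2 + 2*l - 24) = l^2 + 2*l - 24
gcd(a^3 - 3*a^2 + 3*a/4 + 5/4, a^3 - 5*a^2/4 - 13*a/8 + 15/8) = a - 1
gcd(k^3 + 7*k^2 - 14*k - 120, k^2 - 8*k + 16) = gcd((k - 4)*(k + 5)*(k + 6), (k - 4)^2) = k - 4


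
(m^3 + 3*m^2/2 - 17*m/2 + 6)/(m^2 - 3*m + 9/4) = 2*(m^2 + 3*m - 4)/(2*m - 3)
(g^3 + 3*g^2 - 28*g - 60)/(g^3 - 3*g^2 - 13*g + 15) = (g^2 + 8*g + 12)/(g^2 + 2*g - 3)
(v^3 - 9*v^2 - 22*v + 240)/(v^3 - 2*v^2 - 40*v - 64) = (v^2 - v - 30)/(v^2 + 6*v + 8)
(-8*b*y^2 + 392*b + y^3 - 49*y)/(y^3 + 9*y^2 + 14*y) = (-8*b*y + 56*b + y^2 - 7*y)/(y*(y + 2))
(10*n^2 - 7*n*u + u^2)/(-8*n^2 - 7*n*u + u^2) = (-10*n^2 + 7*n*u - u^2)/(8*n^2 + 7*n*u - u^2)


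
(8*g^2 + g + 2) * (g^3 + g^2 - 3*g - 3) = 8*g^5 + 9*g^4 - 21*g^3 - 25*g^2 - 9*g - 6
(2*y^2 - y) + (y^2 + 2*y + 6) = 3*y^2 + y + 6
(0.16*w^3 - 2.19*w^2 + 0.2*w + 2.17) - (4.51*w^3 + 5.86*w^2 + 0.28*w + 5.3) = -4.35*w^3 - 8.05*w^2 - 0.08*w - 3.13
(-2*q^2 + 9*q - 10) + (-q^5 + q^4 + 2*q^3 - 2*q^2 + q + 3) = -q^5 + q^4 + 2*q^3 - 4*q^2 + 10*q - 7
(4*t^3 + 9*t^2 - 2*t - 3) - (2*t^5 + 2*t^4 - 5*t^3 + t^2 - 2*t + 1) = -2*t^5 - 2*t^4 + 9*t^3 + 8*t^2 - 4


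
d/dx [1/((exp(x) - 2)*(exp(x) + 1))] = (1 - 2*exp(x))*exp(x)/(exp(4*x) - 2*exp(3*x) - 3*exp(2*x) + 4*exp(x) + 4)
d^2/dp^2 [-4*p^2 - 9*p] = -8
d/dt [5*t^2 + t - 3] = 10*t + 1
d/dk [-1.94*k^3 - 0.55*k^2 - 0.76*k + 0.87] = -5.82*k^2 - 1.1*k - 0.76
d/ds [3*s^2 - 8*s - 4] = 6*s - 8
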